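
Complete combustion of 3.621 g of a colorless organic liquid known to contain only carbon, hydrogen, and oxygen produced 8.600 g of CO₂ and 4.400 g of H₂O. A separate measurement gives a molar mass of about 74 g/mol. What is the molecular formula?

mol C = 8.600 g CO₂ ÷ 44.009 g/mol = 0.19541 mol
mol H = 2 × 4.400 g H₂O ÷ 18.015 g/mol = 0.48848 mol
mass O = 3.621 − (2.3471 + 0.49239) = 0.78149 g → mol O = 0.78149 ÷ 15.999 = 0.048846 mol
Divide by the smallest (0.048846 mol): C 4.001, H 10.000, O 1.000
Empirical formula: C4H10O
Empirical-formula mass = 74.12 g/mol; 74 ÷ 74.12 ≈ 1, so the molecular formula is C4H10O.

C4H10O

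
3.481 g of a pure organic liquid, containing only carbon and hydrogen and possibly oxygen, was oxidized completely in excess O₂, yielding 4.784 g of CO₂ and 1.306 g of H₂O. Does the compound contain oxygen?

yes

mol C = 4.784 g CO₂ ÷ 44.009 g/mol = 0.10871 mol
mol H = 2 × 1.306 g H₂O ÷ 18.015 g/mol = 0.14499 mol
C and H account for only 1.4518 g of the 3.481 g sample; the remaining 2.0292 g must be oxygen.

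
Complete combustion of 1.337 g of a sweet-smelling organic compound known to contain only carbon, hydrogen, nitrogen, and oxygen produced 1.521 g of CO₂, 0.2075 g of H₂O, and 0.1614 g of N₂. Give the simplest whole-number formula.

C3H2NO4

mol C = 1.521 g CO₂ ÷ 44.009 g/mol = 0.034561 mol
mol H = 2 × 0.2075 g H₂O ÷ 18.015 g/mol = 0.023036 mol
mol N = 2 × 0.1614 g N₂ ÷ 28.014 g/mol = 0.011523 mol
mass O = 1.337 − (0.41511 + 0.023221 + 0.16140) = 0.73727 g → mol O = 0.73727 ÷ 15.999 = 0.046082 mol
Divide by the smallest (0.011523 mol): C 2.999, H 1.999, N 1.000, O 3.999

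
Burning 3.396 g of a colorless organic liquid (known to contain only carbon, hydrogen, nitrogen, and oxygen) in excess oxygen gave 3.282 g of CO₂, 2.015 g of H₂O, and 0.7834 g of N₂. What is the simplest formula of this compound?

C4H12N3O5

mol C = 3.282 g CO₂ ÷ 44.009 g/mol = 0.074576 mol
mol H = 2 × 2.015 g H₂O ÷ 18.015 g/mol = 0.22370 mol
mol N = 2 × 0.7834 g N₂ ÷ 28.014 g/mol = 0.055929 mol
mass O = 3.396 − (0.89573 + 0.22549 + 0.78340) = 1.4914 g → mol O = 1.4914 ÷ 15.999 = 0.093217 mol
Divide by the smallest (0.055929 mol): C 1.333, H 4.000, N 1.000, O 1.667
Multiplying each by 3 gives whole numbers: C 4.00, H 12.00, N 3.00, O 5.00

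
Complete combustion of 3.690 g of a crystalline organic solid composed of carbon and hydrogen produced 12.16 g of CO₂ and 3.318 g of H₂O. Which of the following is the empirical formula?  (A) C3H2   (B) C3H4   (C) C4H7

(B) C3H4

mol C = 12.16 g CO₂ ÷ 44.009 g/mol = 0.27631 mol
mol H = 2 × 3.318 g H₂O ÷ 18.015 g/mol = 0.36836 mol
Divide by the smallest (0.27631 mol): C 1.000, H 1.333
Multiplying each by 3 gives whole numbers: C 3.00, H 4.00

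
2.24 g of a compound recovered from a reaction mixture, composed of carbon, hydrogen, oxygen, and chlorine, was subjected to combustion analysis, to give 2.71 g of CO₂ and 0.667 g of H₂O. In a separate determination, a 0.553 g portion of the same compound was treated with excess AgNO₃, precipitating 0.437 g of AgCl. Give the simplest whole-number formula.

mol C = 2.71 g CO₂ ÷ 44.009 g/mol = 0.06158 mol
mol H = 2 × 0.667 g H₂O ÷ 18.015 g/mol = 0.07405 mol
From the AgCl data: mol Cl per gram of compound = (0.437 ÷ 143.318) ÷ 0.553 = 0.005514 mol/g, so in the 2.24 g combustion sample mol Cl = 0.01235 mol
mass O = 2.24 − (0.7396 + 0.07464 + 0.4378) = 0.9879 g → mol O = 0.9879 ÷ 15.999 = 0.06175 mol
Divide by the smallest (0.01235 mol): C 4.986, H 5.995, Cl 1.000, O 4.999

C5H6ClO5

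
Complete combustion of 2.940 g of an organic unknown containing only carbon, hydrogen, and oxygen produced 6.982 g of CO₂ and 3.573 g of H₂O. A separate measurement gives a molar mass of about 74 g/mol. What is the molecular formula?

mol C = 6.982 g CO₂ ÷ 44.009 g/mol = 0.15865 mol
mol H = 2 × 3.573 g H₂O ÷ 18.015 g/mol = 0.39667 mol
mass O = 2.940 − (1.9055 + 0.39984) = 0.63462 g → mol O = 0.63462 ÷ 15.999 = 0.039666 mol
Divide by the smallest (0.039666 mol): C 4.000, H 10.000, O 1.000
Empirical formula: C4H10O
Empirical-formula mass = 74.12 g/mol; 74 ÷ 74.12 ≈ 1, so the molecular formula is C4H10O.

C4H10O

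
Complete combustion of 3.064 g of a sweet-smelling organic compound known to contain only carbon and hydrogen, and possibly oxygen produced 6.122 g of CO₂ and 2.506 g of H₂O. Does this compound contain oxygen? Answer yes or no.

yes

mol C = 6.122 g CO₂ ÷ 44.009 g/mol = 0.13911 mol
mol H = 2 × 2.506 g H₂O ÷ 18.015 g/mol = 0.27821 mol
C and H account for only 1.9513 g of the 3.064 g sample; the remaining 1.1127 g must be oxygen.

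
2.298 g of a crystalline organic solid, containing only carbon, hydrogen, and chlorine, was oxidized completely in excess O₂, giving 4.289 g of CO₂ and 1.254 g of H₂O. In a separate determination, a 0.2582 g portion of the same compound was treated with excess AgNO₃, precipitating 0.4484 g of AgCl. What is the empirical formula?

mol C = 4.289 g CO₂ ÷ 44.009 g/mol = 0.097457 mol
mol H = 2 × 1.254 g H₂O ÷ 18.015 g/mol = 0.13922 mol
From the AgCl data: mol Cl per gram of compound = (0.4484 ÷ 143.318) ÷ 0.2582 = 0.012117 mol/g, so in the 2.298 g combustion sample mol Cl = 0.027846 mol
Divide by the smallest (0.027846 mol): C 3.500, H 5.000, Cl 1.000
Multiplying each by 2 gives whole numbers: C 7.00, H 10.00, Cl 2.00

C7H10Cl2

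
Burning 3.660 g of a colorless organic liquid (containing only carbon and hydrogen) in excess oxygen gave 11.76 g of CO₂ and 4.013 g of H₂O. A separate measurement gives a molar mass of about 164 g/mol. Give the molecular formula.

mol C = 11.76 g CO₂ ÷ 44.009 g/mol = 0.26722 mol
mol H = 2 × 4.013 g H₂O ÷ 18.015 g/mol = 0.44552 mol
Divide by the smallest (0.26722 mol): C 1.000, H 1.667
Multiplying each by 3 gives whole numbers: C 3.00, H 5.00
Empirical formula: C3H5
Empirical-formula mass = 41.07 g/mol; 164 ÷ 41.07 ≈ 4, so the molecular formula is C12H20.

C12H20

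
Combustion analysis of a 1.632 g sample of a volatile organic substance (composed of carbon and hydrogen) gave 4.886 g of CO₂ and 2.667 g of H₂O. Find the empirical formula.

mol C = 4.886 g CO₂ ÷ 44.009 g/mol = 0.11102 mol
mol H = 2 × 2.667 g H₂O ÷ 18.015 g/mol = 0.29609 mol
Divide by the smallest (0.11102 mol): C 1.000, H 2.667
Multiplying each by 3 gives whole numbers: C 3.00, H 8.00

C3H8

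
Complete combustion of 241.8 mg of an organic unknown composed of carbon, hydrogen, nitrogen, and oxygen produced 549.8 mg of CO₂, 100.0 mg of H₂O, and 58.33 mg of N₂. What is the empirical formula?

mol C = 0.5498 g CO₂ ÷ 44.009 g/mol = 0.012493 mol
mol H = 2 × 0.1000 g H₂O ÷ 18.015 g/mol = 0.011102 mol
mol N = 2 × 0.05833 g N₂ ÷ 28.014 g/mol = 0.0041643 mol
mass O = 0.2418 − (0.15005 + 0.011191 + 0.058330) = 0.022227 g → mol O = 0.022227 ÷ 15.999 = 0.0013893 mol
Divide by the smallest (0.0013893 mol): C 8.992, H 7.991, N 2.997, O 1.000

C9H8N3O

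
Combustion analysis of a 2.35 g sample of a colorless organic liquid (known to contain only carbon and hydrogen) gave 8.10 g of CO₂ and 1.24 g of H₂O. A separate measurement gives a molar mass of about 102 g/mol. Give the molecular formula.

mol C = 8.10 g CO₂ ÷ 44.009 g/mol = 0.1841 mol
mol H = 2 × 1.24 g H₂O ÷ 18.015 g/mol = 0.1377 mol
Divide by the smallest (0.1377 mol): C 1.337, H 1.000
Multiplying each by 3 gives whole numbers: C 4.01, H 3.00
Empirical formula: C4H3
Empirical-formula mass = 51.07 g/mol; 102 ÷ 51.07 ≈ 2, so the molecular formula is C8H6.

C8H6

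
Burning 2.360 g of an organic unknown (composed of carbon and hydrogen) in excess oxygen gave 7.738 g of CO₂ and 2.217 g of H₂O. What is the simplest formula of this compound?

C5H7

mol C = 7.738 g CO₂ ÷ 44.009 g/mol = 0.17583 mol
mol H = 2 × 2.217 g H₂O ÷ 18.015 g/mol = 0.24613 mol
Divide by the smallest (0.17583 mol): C 1.000, H 1.400
Multiplying each by 5 gives whole numbers: C 5.00, H 7.00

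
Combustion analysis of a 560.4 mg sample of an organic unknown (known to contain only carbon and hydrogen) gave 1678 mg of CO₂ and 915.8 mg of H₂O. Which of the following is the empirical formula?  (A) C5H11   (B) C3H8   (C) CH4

mol C = 1.678 g CO₂ ÷ 44.009 g/mol = 0.038129 mol
mol H = 2 × 0.9158 g H₂O ÷ 18.015 g/mol = 0.10167 mol
Divide by the smallest (0.038129 mol): C 1.000, H 2.667
Multiplying each by 3 gives whole numbers: C 3.00, H 8.00

(B) C3H8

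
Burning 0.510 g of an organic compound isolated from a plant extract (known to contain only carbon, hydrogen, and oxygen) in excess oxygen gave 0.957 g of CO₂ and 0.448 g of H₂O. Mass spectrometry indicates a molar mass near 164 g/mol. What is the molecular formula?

mol C = 0.957 g CO₂ ÷ 44.009 g/mol = 0.02175 mol
mol H = 2 × 0.448 g H₂O ÷ 18.015 g/mol = 0.04974 mol
mass O = 0.510 − (0.2612 + 0.05013) = 0.1987 g → mol O = 0.1987 ÷ 15.999 = 0.01242 mol
Divide by the smallest (0.01242 mol): C 1.751, H 4.005, O 1.000
Multiplying each by 4 gives whole numbers: C 7.00, H 16.02, O 4.00
Empirical formula: C7H16O4
Empirical-formula mass = 164.20 g/mol; 164 ÷ 164.20 ≈ 1, so the molecular formula is C7H16O4.

C7H16O4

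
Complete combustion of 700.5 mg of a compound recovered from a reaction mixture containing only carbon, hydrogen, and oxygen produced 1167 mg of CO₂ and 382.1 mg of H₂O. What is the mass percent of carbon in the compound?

mol C = 1.167 g CO₂ ÷ 44.009 g/mol = 0.026517 mol
mol H = 2 × 0.3821 g H₂O ÷ 18.015 g/mol = 0.042420 mol
mass O = 0.7005 − (0.31850 + 0.042760) = 0.33924 g → mol O = 0.33924 ÷ 15.999 = 0.021204 mol
mass % C = 0.31850 g ÷ 0.7005 g × 100%

45.47%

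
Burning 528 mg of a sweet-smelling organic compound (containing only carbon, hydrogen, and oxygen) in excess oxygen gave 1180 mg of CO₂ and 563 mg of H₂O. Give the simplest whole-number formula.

C3H7O

mol C = 1.18 g CO₂ ÷ 44.009 g/mol = 0.02681 mol
mol H = 2 × 0.563 g H₂O ÷ 18.015 g/mol = 0.06250 mol
mass O = 0.528 − (0.3220 + 0.06300) = 0.1429 g → mol O = 0.1429 ÷ 15.999 = 0.008935 mol
Divide by the smallest (0.008935 mol): C 3.001, H 6.995, O 1.000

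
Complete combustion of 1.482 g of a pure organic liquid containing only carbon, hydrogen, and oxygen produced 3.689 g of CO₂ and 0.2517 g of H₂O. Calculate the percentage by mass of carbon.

67.94%

mol C = 3.689 g CO₂ ÷ 44.009 g/mol = 0.083824 mol
mol H = 2 × 0.2517 g H₂O ÷ 18.015 g/mol = 0.027943 mol
mass O = 1.482 − (1.0068 + 0.028167) = 0.44703 g → mol O = 0.44703 ÷ 15.999 = 0.027941 mol
mass % C = 1.0068 g ÷ 1.482 g × 100%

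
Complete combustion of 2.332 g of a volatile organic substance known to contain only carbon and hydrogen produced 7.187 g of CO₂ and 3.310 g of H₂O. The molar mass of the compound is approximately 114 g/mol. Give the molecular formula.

mol C = 7.187 g CO₂ ÷ 44.009 g/mol = 0.16331 mol
mol H = 2 × 3.310 g H₂O ÷ 18.015 g/mol = 0.36747 mol
Divide by the smallest (0.16331 mol): C 1.000, H 2.250
Multiplying each by 4 gives whole numbers: C 4.00, H 9.00
Empirical formula: C4H9
Empirical-formula mass = 57.12 g/mol; 114 ÷ 57.12 ≈ 2, so the molecular formula is C8H18.

C8H18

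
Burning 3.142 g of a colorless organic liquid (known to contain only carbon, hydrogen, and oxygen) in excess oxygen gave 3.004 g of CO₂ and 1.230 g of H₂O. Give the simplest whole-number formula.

CH2O2

mol C = 3.004 g CO₂ ÷ 44.009 g/mol = 0.068259 mol
mol H = 2 × 1.230 g H₂O ÷ 18.015 g/mol = 0.13655 mol
mass O = 3.142 − (0.81986 + 0.13765) = 2.1845 g → mol O = 2.1845 ÷ 15.999 = 0.13654 mol
Divide by the smallest (0.068259 mol): C 1.000, H 2.001, O 2.000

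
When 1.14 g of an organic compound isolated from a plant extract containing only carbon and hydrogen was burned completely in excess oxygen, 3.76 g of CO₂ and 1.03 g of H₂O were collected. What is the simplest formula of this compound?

C3H4

mol C = 3.76 g CO₂ ÷ 44.009 g/mol = 0.08544 mol
mol H = 2 × 1.03 g H₂O ÷ 18.015 g/mol = 0.1143 mol
Divide by the smallest (0.08544 mol): C 1.000, H 1.338
Multiplying each by 3 gives whole numbers: C 3.00, H 4.02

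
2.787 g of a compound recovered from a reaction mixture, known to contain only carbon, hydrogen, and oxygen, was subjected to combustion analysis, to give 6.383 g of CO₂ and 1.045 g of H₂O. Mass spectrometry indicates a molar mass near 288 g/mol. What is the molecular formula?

mol C = 6.383 g CO₂ ÷ 44.009 g/mol = 0.14504 mol
mol H = 2 × 1.045 g H₂O ÷ 18.015 g/mol = 0.11601 mol
mass O = 2.787 − (1.7421 + 0.11694) = 0.92800 g → mol O = 0.92800 ÷ 15.999 = 0.058004 mol
Divide by the smallest (0.058004 mol): C 2.501, H 2.000, O 1.000
Multiplying each by 2 gives whole numbers: C 5.00, H 4.00, O 2.00
Empirical formula: C5H4O2
Empirical-formula mass = 96.08 g/mol; 288 ÷ 96.08 ≈ 3, so the molecular formula is C15H12O6.

C15H12O6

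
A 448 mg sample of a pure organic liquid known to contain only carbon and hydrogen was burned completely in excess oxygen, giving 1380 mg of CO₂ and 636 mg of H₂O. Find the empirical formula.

mol C = 1.38 g CO₂ ÷ 44.009 g/mol = 0.03136 mol
mol H = 2 × 0.636 g H₂O ÷ 18.015 g/mol = 0.07061 mol
Divide by the smallest (0.03136 mol): C 1.000, H 2.252
Multiplying each by 4 gives whole numbers: C 4.00, H 9.01

C4H9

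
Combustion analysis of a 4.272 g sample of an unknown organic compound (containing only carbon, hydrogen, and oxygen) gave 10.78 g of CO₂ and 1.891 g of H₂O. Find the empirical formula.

mol C = 10.78 g CO₂ ÷ 44.009 g/mol = 0.24495 mol
mol H = 2 × 1.891 g H₂O ÷ 18.015 g/mol = 0.20994 mol
mass O = 4.272 − (2.9421 + 0.21162) = 1.1183 g → mol O = 1.1183 ÷ 15.999 = 0.069898 mol
Divide by the smallest (0.069898 mol): C 3.504, H 3.003, O 1.000
Multiplying each by 2 gives whole numbers: C 7.01, H 6.01, O 2.00

C7H6O2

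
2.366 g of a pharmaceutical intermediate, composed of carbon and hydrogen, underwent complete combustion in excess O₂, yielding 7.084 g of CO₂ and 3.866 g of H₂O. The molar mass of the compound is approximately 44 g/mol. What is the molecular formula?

C3H8

mol C = 7.084 g CO₂ ÷ 44.009 g/mol = 0.16097 mol
mol H = 2 × 3.866 g H₂O ÷ 18.015 g/mol = 0.42920 mol
Divide by the smallest (0.16097 mol): C 1.000, H 2.666
Multiplying each by 3 gives whole numbers: C 3.00, H 8.00
Empirical formula: C3H8
Empirical-formula mass = 44.10 g/mol; 44 ÷ 44.10 ≈ 1, so the molecular formula is C3H8.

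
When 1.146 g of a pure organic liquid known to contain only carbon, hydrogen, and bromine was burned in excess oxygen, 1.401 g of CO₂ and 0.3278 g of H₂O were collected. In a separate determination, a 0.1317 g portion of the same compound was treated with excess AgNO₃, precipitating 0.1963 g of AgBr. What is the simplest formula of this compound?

C7H8Br2

mol C = 1.401 g CO₂ ÷ 44.009 g/mol = 0.031834 mol
mol H = 2 × 0.3278 g H₂O ÷ 18.015 g/mol = 0.036392 mol
From the AgBr data: mol Br per gram of compound = (0.1963 ÷ 187.772) ÷ 0.1317 = 0.0079379 mol/g, so in the 1.146 g combustion sample mol Br = 0.0090968 mol
Divide by the smallest (0.0090968 mol): C 3.500, H 4.001, Br 1.000
Multiplying each by 2 gives whole numbers: C 7.00, H 8.00, Br 2.00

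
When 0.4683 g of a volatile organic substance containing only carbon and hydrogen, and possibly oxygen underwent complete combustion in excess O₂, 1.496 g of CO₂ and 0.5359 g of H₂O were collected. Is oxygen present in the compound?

mol C = 1.496 g CO₂ ÷ 44.009 g/mol = 0.033993 mol
mol H = 2 × 0.5359 g H₂O ÷ 18.015 g/mol = 0.059495 mol
C and H together account for 0.46826 g — essentially the entire 0.4683 g sample — so the compound contains no oxygen.

no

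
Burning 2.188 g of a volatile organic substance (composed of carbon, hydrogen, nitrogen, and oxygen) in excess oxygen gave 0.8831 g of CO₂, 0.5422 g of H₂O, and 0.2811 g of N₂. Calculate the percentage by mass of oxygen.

73.36%

mol C = 0.8831 g CO₂ ÷ 44.009 g/mol = 0.020066 mol
mol H = 2 × 0.5422 g H₂O ÷ 18.015 g/mol = 0.060194 mol
mol N = 2 × 0.2811 g N₂ ÷ 28.014 g/mol = 0.020069 mol
mass O = 2.188 − (0.24102 + 0.060676 + 0.28110) = 1.6052 g → mol O = 1.6052 ÷ 15.999 = 0.10033 mol
mass % O = 1.6052 g ÷ 2.188 g × 100%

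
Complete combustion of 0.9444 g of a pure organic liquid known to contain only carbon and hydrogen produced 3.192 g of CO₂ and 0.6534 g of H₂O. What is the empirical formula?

CH

mol C = 3.192 g CO₂ ÷ 44.009 g/mol = 0.072531 mol
mol H = 2 × 0.6534 g H₂O ÷ 18.015 g/mol = 0.072540 mol
Divide by the smallest (0.072531 mol): C 1.000, H 1.000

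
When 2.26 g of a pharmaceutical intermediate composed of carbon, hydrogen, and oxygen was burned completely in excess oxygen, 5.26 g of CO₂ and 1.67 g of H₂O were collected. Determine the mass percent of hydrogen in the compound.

8.3%

mol C = 5.26 g CO₂ ÷ 44.009 g/mol = 0.1195 mol
mol H = 2 × 1.67 g H₂O ÷ 18.015 g/mol = 0.1854 mol
mass O = 2.26 − (1.436 + 0.1869) = 0.6375 g → mol O = 0.6375 ÷ 15.999 = 0.03985 mol
mass % H = 0.1869 g ÷ 2.26 g × 100%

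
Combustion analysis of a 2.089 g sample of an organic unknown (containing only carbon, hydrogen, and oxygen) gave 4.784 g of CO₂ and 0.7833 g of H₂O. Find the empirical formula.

mol C = 4.784 g CO₂ ÷ 44.009 g/mol = 0.10871 mol
mol H = 2 × 0.7833 g H₂O ÷ 18.015 g/mol = 0.086961 mol
mass O = 2.089 − (1.3057 + 0.087657) = 0.69569 g → mol O = 0.69569 ÷ 15.999 = 0.043483 mol
Divide by the smallest (0.043483 mol): C 2.500, H 2.000, O 1.000
Multiplying each by 2 gives whole numbers: C 5.00, H 4.00, O 2.00

C5H4O2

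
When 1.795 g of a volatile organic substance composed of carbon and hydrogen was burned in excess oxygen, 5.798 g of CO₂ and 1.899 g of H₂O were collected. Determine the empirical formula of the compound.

mol C = 5.798 g CO₂ ÷ 44.009 g/mol = 0.13175 mol
mol H = 2 × 1.899 g H₂O ÷ 18.015 g/mol = 0.21082 mol
Divide by the smallest (0.13175 mol): C 1.000, H 1.600
Multiplying each by 5 gives whole numbers: C 5.00, H 8.00

C5H8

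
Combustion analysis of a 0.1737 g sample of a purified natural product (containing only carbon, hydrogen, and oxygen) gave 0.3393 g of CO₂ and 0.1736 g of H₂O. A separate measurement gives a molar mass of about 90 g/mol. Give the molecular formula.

C4H10O2

mol C = 0.3393 g CO₂ ÷ 44.009 g/mol = 0.0077098 mol
mol H = 2 × 0.1736 g H₂O ÷ 18.015 g/mol = 0.019273 mol
mass O = 0.1737 − (0.092602 + 0.019427) = 0.061671 g → mol O = 0.061671 ÷ 15.999 = 0.0038547 mol
Divide by the smallest (0.0038547 mol): C 2.000, H 5.000, O 1.000
Empirical formula: C2H5O
Empirical-formula mass = 45.06 g/mol; 90 ÷ 45.06 ≈ 2, so the molecular formula is C4H10O2.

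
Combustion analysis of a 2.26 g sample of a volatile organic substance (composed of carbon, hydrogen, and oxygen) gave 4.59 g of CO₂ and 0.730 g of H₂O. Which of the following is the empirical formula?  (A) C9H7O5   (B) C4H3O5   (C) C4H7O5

(A) C9H7O5

mol C = 4.59 g CO₂ ÷ 44.009 g/mol = 0.1043 mol
mol H = 2 × 0.730 g H₂O ÷ 18.015 g/mol = 0.08104 mol
mass O = 2.26 − (1.253 + 0.08169) = 0.9256 g → mol O = 0.9256 ÷ 15.999 = 0.05785 mol
Divide by the smallest (0.05785 mol): C 1.803, H 1.401, O 1.000
Multiplying each by 5 gives whole numbers: C 9.01, H 7.00, O 5.00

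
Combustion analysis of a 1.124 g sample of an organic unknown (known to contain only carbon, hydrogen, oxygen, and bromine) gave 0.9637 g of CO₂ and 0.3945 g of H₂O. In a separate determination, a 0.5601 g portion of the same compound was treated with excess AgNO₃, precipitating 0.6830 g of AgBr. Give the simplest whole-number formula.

mol C = 0.9637 g CO₂ ÷ 44.009 g/mol = 0.021898 mol
mol H = 2 × 0.3945 g H₂O ÷ 18.015 g/mol = 0.043797 mol
From the AgBr data: mol Br per gram of compound = (0.6830 ÷ 187.772) ÷ 0.5601 = 0.0064942 mol/g, so in the 1.124 g combustion sample mol Br = 0.0072995 mol
mass O = 1.124 − (0.26301 + 0.044147 + 0.58326) = 0.23358 g → mol O = 0.23358 ÷ 15.999 = 0.014600 mol
Divide by the smallest (0.0072995 mol): C 3.000, H 6.000, Br 1.000, O 2.000

C3H6BrO2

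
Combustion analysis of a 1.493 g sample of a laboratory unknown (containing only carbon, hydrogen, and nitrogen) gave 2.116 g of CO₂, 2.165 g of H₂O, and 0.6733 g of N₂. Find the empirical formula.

mol C = 2.116 g CO₂ ÷ 44.009 g/mol = 0.048081 mol
mol H = 2 × 2.165 g H₂O ÷ 18.015 g/mol = 0.24036 mol
mol N = 2 × 0.6733 g N₂ ÷ 28.014 g/mol = 0.048069 mol
Divide by the smallest (0.048069 mol): C 1.000, H 5.000, N 1.000

CH5N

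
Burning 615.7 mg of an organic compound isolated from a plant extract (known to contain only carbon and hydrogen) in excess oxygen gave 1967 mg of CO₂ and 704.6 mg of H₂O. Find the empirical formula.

mol C = 1.967 g CO₂ ÷ 44.009 g/mol = 0.044695 mol
mol H = 2 × 0.7046 g H₂O ÷ 18.015 g/mol = 0.078224 mol
Divide by the smallest (0.044695 mol): C 1.000, H 1.750
Multiplying each by 4 gives whole numbers: C 4.00, H 7.00

C4H7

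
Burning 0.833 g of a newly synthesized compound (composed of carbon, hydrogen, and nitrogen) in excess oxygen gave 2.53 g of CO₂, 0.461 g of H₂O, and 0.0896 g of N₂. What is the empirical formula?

C9H8N

mol C = 2.53 g CO₂ ÷ 44.009 g/mol = 0.05749 mol
mol H = 2 × 0.461 g H₂O ÷ 18.015 g/mol = 0.05118 mol
mol N = 2 × 0.0896 g N₂ ÷ 28.014 g/mol = 0.006397 mol
Divide by the smallest (0.006397 mol): C 8.987, H 8.001, N 1.000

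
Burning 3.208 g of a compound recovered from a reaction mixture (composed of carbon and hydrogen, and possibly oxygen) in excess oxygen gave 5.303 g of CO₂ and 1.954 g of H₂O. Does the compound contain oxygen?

yes

mol C = 5.303 g CO₂ ÷ 44.009 g/mol = 0.12050 mol
mol H = 2 × 1.954 g H₂O ÷ 18.015 g/mol = 0.21693 mol
C and H account for only 1.6660 g of the 3.208 g sample; the remaining 1.5420 g must be oxygen.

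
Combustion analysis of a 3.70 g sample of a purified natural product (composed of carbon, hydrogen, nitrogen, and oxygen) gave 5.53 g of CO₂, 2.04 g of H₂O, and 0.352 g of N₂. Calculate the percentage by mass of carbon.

40.8%

mol C = 5.53 g CO₂ ÷ 44.009 g/mol = 0.1257 mol
mol H = 2 × 2.04 g H₂O ÷ 18.015 g/mol = 0.2265 mol
mol N = 2 × 0.352 g N₂ ÷ 28.014 g/mol = 0.02513 mol
mass O = 3.70 − (1.509 + 0.2283 + 0.3520) = 1.610 g → mol O = 1.610 ÷ 15.999 = 0.1007 mol
mass % C = 1.509 g ÷ 3.70 g × 100%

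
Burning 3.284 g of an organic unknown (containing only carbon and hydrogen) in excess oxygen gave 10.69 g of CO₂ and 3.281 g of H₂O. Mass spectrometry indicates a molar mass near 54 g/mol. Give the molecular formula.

C4H6

mol C = 10.69 g CO₂ ÷ 44.009 g/mol = 0.24290 mol
mol H = 2 × 3.281 g H₂O ÷ 18.015 g/mol = 0.36425 mol
Divide by the smallest (0.24290 mol): C 1.000, H 1.500
Multiplying each by 2 gives whole numbers: C 2.00, H 3.00
Empirical formula: C2H3
Empirical-formula mass = 27.05 g/mol; 54 ÷ 27.05 ≈ 2, so the molecular formula is C4H6.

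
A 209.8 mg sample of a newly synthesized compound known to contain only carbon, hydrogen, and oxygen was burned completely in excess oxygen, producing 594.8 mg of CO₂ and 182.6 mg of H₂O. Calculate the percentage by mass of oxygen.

mol C = 0.5948 g CO₂ ÷ 44.009 g/mol = 0.013515 mol
mol H = 2 × 0.1826 g H₂O ÷ 18.015 g/mol = 0.020272 mol
mass O = 0.2098 − (0.16233 + 0.020434) = 0.027032 g → mol O = 0.027032 ÷ 15.999 = 0.0016896 mol
mass % O = 0.027032 g ÷ 0.2098 g × 100%

12.88%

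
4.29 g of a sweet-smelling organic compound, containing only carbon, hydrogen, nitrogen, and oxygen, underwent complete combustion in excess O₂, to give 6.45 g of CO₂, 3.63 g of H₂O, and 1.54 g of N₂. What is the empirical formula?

mol C = 6.45 g CO₂ ÷ 44.009 g/mol = 0.1466 mol
mol H = 2 × 3.63 g H₂O ÷ 18.015 g/mol = 0.4030 mol
mol N = 2 × 1.54 g N₂ ÷ 28.014 g/mol = 0.1099 mol
mass O = 4.29 − (1.760 + 0.4062 + 1.540) = 0.5834 g → mol O = 0.5834 ÷ 15.999 = 0.03647 mol
Divide by the smallest (0.03647 mol): C 4.019, H 11.051, N 3.015, O 1.000

C4H11N3O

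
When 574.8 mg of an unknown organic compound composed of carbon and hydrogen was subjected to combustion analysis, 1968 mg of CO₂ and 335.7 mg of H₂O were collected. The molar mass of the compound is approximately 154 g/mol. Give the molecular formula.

mol C = 1.968 g CO₂ ÷ 44.009 g/mol = 0.044718 mol
mol H = 2 × 0.3357 g H₂O ÷ 18.015 g/mol = 0.037269 mol
Divide by the smallest (0.037269 mol): C 1.200, H 1.000
Multiplying each by 5 gives whole numbers: C 6.00, H 5.00
Empirical formula: C6H5
Empirical-formula mass = 77.11 g/mol; 154 ÷ 77.11 ≈ 2, so the molecular formula is C12H10.

C12H10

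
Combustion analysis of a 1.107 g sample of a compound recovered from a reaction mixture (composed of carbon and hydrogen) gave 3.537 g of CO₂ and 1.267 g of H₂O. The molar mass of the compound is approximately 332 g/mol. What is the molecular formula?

mol C = 3.537 g CO₂ ÷ 44.009 g/mol = 0.080370 mol
mol H = 2 × 1.267 g H₂O ÷ 18.015 g/mol = 0.14066 mol
Divide by the smallest (0.080370 mol): C 1.000, H 1.750
Multiplying each by 4 gives whole numbers: C 4.00, H 7.00
Empirical formula: C4H7
Empirical-formula mass = 55.10 g/mol; 332 ÷ 55.10 ≈ 6, so the molecular formula is C24H42.

C24H42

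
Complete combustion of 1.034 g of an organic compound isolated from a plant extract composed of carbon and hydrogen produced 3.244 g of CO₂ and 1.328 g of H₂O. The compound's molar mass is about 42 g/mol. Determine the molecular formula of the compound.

mol C = 3.244 g CO₂ ÷ 44.009 g/mol = 0.073712 mol
mol H = 2 × 1.328 g H₂O ÷ 18.015 g/mol = 0.14743 mol
Divide by the smallest (0.073712 mol): C 1.000, H 2.000
Empirical formula: CH2
Empirical-formula mass = 14.03 g/mol; 42 ÷ 14.03 ≈ 3, so the molecular formula is C3H6.

C3H6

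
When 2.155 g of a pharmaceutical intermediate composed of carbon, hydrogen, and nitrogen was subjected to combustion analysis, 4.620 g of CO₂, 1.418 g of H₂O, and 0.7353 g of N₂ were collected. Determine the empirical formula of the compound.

C2H3N

mol C = 4.620 g CO₂ ÷ 44.009 g/mol = 0.10498 mol
mol H = 2 × 1.418 g H₂O ÷ 18.015 g/mol = 0.15742 mol
mol N = 2 × 0.7353 g N₂ ÷ 28.014 g/mol = 0.052495 mol
Divide by the smallest (0.052495 mol): C 2.000, H 2.999, N 1.000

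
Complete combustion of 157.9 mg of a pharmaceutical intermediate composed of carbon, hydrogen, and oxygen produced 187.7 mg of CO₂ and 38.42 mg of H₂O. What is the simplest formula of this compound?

C2H2O3

mol C = 0.1877 g CO₂ ÷ 44.009 g/mol = 0.0042650 mol
mol H = 2 × 0.03842 g H₂O ÷ 18.015 g/mol = 0.0042653 mol
mass O = 0.1579 − (0.051227 + 0.0042995) = 0.10237 g → mol O = 0.10237 ÷ 15.999 = 0.0063987 mol
Divide by the smallest (0.0042650 mol): C 1.000, H 1.000, O 1.500
Multiplying each by 2 gives whole numbers: C 2.00, H 2.00, O 3.00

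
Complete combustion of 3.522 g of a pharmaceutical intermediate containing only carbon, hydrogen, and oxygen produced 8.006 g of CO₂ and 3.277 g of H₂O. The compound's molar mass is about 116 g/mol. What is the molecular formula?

C6H12O2

mol C = 8.006 g CO₂ ÷ 44.009 g/mol = 0.18192 mol
mol H = 2 × 3.277 g H₂O ÷ 18.015 g/mol = 0.36381 mol
mass O = 3.522 − (2.1850 + 0.36672) = 0.97027 g → mol O = 0.97027 ÷ 15.999 = 0.060646 mol
Divide by the smallest (0.060646 mol): C 3.000, H 5.999, O 1.000
Empirical formula: C3H6O
Empirical-formula mass = 58.08 g/mol; 116 ÷ 58.08 ≈ 2, so the molecular formula is C6H12O2.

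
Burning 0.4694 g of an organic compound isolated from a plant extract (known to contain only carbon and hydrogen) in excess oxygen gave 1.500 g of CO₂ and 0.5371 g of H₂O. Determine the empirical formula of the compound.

C4H7

mol C = 1.500 g CO₂ ÷ 44.009 g/mol = 0.034084 mol
mol H = 2 × 0.5371 g H₂O ÷ 18.015 g/mol = 0.059628 mol
Divide by the smallest (0.034084 mol): C 1.000, H 1.749
Multiplying each by 4 gives whole numbers: C 4.00, H 7.00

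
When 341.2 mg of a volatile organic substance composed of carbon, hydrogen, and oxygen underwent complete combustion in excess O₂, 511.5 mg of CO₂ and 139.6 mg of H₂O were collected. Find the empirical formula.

mol C = 0.5115 g CO₂ ÷ 44.009 g/mol = 0.011623 mol
mol H = 2 × 0.1396 g H₂O ÷ 18.015 g/mol = 0.015498 mol
mass O = 0.3412 − (0.13960 + 0.015622) = 0.18598 g → mol O = 0.18598 ÷ 15.999 = 0.011624 mol
Divide by the smallest (0.011623 mol): C 1.000, H 1.333, O 1.000
Multiplying each by 3 gives whole numbers: C 3.00, H 4.00, O 3.00

C3H4O3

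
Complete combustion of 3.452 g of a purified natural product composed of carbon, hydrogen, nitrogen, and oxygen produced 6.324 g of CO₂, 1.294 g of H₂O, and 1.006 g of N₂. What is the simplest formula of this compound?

mol C = 6.324 g CO₂ ÷ 44.009 g/mol = 0.14370 mol
mol H = 2 × 1.294 g H₂O ÷ 18.015 g/mol = 0.14366 mol
mol N = 2 × 1.006 g N₂ ÷ 28.014 g/mol = 0.071821 mol
mass O = 3.452 − (1.7260 + 0.14481 + 1.0060) = 0.57524 g → mol O = 0.57524 ÷ 15.999 = 0.035955 mol
Divide by the smallest (0.035955 mol): C 3.997, H 3.996, N 1.998, O 1.000

C4H4N2O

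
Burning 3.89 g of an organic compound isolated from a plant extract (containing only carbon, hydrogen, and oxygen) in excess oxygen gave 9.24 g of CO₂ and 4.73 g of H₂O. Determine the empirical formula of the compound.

mol C = 9.24 g CO₂ ÷ 44.009 g/mol = 0.2100 mol
mol H = 2 × 4.73 g H₂O ÷ 18.015 g/mol = 0.5251 mol
mass O = 3.89 − (2.522 + 0.5293) = 0.8389 g → mol O = 0.8389 ÷ 15.999 = 0.05243 mol
Divide by the smallest (0.05243 mol): C 4.004, H 10.015, O 1.000

C4H10O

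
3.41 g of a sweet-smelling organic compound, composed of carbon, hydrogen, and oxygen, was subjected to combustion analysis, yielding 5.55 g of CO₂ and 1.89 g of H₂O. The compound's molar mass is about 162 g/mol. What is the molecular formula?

C6H10O5

mol C = 5.55 g CO₂ ÷ 44.009 g/mol = 0.1261 mol
mol H = 2 × 1.89 g H₂O ÷ 18.015 g/mol = 0.2098 mol
mass O = 3.41 − (1.515 + 0.2115) = 1.684 g → mol O = 1.684 ÷ 15.999 = 0.1052 mol
Divide by the smallest (0.1052 mol): C 1.198, H 1.994, O 1.000
Multiplying each by 5 gives whole numbers: C 5.99, H 9.97, O 5.00
Empirical formula: C6H10O5
Empirical-formula mass = 162.14 g/mol; 162 ÷ 162.14 ≈ 1, so the molecular formula is C6H10O5.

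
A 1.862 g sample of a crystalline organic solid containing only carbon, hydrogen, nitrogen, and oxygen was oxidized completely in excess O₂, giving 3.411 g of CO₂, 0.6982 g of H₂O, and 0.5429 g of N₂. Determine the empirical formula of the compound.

mol C = 3.411 g CO₂ ÷ 44.009 g/mol = 0.077507 mol
mol H = 2 × 0.6982 g H₂O ÷ 18.015 g/mol = 0.077513 mol
mol N = 2 × 0.5429 g N₂ ÷ 28.014 g/mol = 0.038759 mol
mass O = 1.862 − (0.93094 + 0.078133 + 0.54290) = 0.31003 g → mol O = 0.31003 ÷ 15.999 = 0.019378 mol
Divide by the smallest (0.019378 mol): C 4.000, H 4.000, N 2.000, O 1.000

C4H4N2O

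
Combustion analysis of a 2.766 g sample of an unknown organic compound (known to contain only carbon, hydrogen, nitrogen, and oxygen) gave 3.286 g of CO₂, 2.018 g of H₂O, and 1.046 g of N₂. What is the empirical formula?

mol C = 3.286 g CO₂ ÷ 44.009 g/mol = 0.074667 mol
mol H = 2 × 2.018 g H₂O ÷ 18.015 g/mol = 0.22404 mol
mol N = 2 × 1.046 g N₂ ÷ 28.014 g/mol = 0.074677 mol
mass O = 2.766 − (0.89682 + 0.22583 + 1.0460) = 0.59735 g → mol O = 0.59735 ÷ 15.999 = 0.037337 mol
Divide by the smallest (0.037337 mol): C 2.000, H 6.000, N 2.000, O 1.000

C2H6N2O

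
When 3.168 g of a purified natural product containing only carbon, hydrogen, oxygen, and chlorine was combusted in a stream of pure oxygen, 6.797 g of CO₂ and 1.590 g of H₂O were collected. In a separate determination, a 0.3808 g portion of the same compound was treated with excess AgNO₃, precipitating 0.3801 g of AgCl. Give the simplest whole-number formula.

C7H8ClO

mol C = 6.797 g CO₂ ÷ 44.009 g/mol = 0.15445 mol
mol H = 2 × 1.590 g H₂O ÷ 18.015 g/mol = 0.17652 mol
From the AgCl data: mol Cl per gram of compound = (0.3801 ÷ 143.318) ÷ 0.3808 = 0.0069647 mol/g, so in the 3.168 g combustion sample mol Cl = 0.022064 mol
mass O = 3.168 − (1.8550 + 0.17793 + 0.78217) = 0.35285 g → mol O = 0.35285 ÷ 15.999 = 0.022055 mol
Divide by the smallest (0.022055 mol): C 7.003, H 8.004, Cl 1.000, O 1.000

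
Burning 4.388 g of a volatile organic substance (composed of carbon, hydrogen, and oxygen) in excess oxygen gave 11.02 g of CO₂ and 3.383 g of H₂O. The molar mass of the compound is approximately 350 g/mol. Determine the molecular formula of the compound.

C20H30O5

mol C = 11.02 g CO₂ ÷ 44.009 g/mol = 0.25040 mol
mol H = 2 × 3.383 g H₂O ÷ 18.015 g/mol = 0.37558 mol
mass O = 4.388 − (3.0076 + 0.37858) = 1.0018 g → mol O = 1.0018 ÷ 15.999 = 0.062618 mol
Divide by the smallest (0.062618 mol): C 3.999, H 5.998, O 1.000
Empirical formula: C4H6O
Empirical-formula mass = 70.09 g/mol; 350 ÷ 70.09 ≈ 5, so the molecular formula is C20H30O5.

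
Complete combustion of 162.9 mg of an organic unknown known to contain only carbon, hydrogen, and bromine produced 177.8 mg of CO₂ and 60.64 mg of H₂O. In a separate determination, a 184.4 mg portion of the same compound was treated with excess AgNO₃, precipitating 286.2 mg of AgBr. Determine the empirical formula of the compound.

mol C = 0.1778 g CO₂ ÷ 44.009 g/mol = 0.0040401 mol
mol H = 2 × 0.06064 g H₂O ÷ 18.015 g/mol = 0.0067322 mol
From the AgBr data: mol Br per gram of compound = (0.2862 ÷ 187.772) ÷ 0.1844 = 0.0082657 mol/g, so in the 0.1629 g combustion sample mol Br = 0.0013465 mol
Divide by the smallest (0.0013465 mol): C 3.000, H 5.000, Br 1.000

C3H5Br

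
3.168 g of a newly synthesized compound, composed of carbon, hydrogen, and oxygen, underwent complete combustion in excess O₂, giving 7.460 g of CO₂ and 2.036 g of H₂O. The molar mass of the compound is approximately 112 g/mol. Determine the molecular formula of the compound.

mol C = 7.460 g CO₂ ÷ 44.009 g/mol = 0.16951 mol
mol H = 2 × 2.036 g H₂O ÷ 18.015 g/mol = 0.22603 mol
mass O = 3.168 − (2.0360 + 0.22784) = 0.90416 g → mol O = 0.90416 ÷ 15.999 = 0.056514 mol
Divide by the smallest (0.056514 mol): C 2.999, H 4.000, O 1.000
Empirical formula: C3H4O
Empirical-formula mass = 56.06 g/mol; 112 ÷ 56.06 ≈ 2, so the molecular formula is C6H8O2.

C6H8O2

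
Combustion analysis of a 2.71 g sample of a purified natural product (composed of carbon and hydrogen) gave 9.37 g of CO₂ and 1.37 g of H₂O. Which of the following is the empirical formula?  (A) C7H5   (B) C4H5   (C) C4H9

mol C = 9.37 g CO₂ ÷ 44.009 g/mol = 0.2129 mol
mol H = 2 × 1.37 g H₂O ÷ 18.015 g/mol = 0.1521 mol
Divide by the smallest (0.1521 mol): C 1.400, H 1.000
Multiplying each by 5 gives whole numbers: C 7.00, H 5.00

(A) C7H5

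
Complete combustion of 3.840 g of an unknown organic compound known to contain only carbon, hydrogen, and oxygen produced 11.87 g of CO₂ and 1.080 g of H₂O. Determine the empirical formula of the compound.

mol C = 11.87 g CO₂ ÷ 44.009 g/mol = 0.26972 mol
mol H = 2 × 1.080 g H₂O ÷ 18.015 g/mol = 0.11990 mol
mass O = 3.840 − (3.2396 + 0.12086) = 0.47956 g → mol O = 0.47956 ÷ 15.999 = 0.029975 mol
Divide by the smallest (0.029975 mol): C 8.998, H 4.000, O 1.000

C9H4O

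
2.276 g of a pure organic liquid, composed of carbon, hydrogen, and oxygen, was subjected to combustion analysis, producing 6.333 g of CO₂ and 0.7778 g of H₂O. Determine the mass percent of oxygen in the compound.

20.23%

mol C = 6.333 g CO₂ ÷ 44.009 g/mol = 0.14390 mol
mol H = 2 × 0.7778 g H₂O ÷ 18.015 g/mol = 0.086350 mol
mass O = 2.276 − (1.7284 + 0.087041) = 0.46055 g → mol O = 0.46055 ÷ 15.999 = 0.028786 mol
mass % O = 0.46055 g ÷ 2.276 g × 100%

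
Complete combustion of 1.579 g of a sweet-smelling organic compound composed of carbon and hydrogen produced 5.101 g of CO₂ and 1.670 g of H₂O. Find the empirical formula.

C5H8

mol C = 5.101 g CO₂ ÷ 44.009 g/mol = 0.11591 mol
mol H = 2 × 1.670 g H₂O ÷ 18.015 g/mol = 0.18540 mol
Divide by the smallest (0.11591 mol): C 1.000, H 1.600
Multiplying each by 5 gives whole numbers: C 5.00, H 8.00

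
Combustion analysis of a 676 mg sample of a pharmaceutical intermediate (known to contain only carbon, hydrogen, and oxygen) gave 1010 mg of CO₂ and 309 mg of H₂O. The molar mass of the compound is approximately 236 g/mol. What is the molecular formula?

C8H12O8

mol C = 1.01 g CO₂ ÷ 44.009 g/mol = 0.02295 mol
mol H = 2 × 0.309 g H₂O ÷ 18.015 g/mol = 0.03430 mol
mass O = 0.676 − (0.2757 + 0.03458) = 0.3658 g → mol O = 0.3658 ÷ 15.999 = 0.02286 mol
Divide by the smallest (0.02286 mol): C 1.004, H 1.501, O 1.000
Multiplying each by 2 gives whole numbers: C 2.01, H 3.00, O 2.00
Empirical formula: C2H3O2
Empirical-formula mass = 59.04 g/mol; 236 ÷ 59.04 ≈ 4, so the molecular formula is C8H12O8.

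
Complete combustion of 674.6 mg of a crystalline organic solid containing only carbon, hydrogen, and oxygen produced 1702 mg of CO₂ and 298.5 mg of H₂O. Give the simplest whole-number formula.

C7H6O2

mol C = 1.702 g CO₂ ÷ 44.009 g/mol = 0.038674 mol
mol H = 2 × 0.2985 g H₂O ÷ 18.015 g/mol = 0.033139 mol
mass O = 0.6746 − (0.46451 + 0.033404) = 0.17668 g → mol O = 0.17668 ÷ 15.999 = 0.011043 mol
Divide by the smallest (0.011043 mol): C 3.502, H 3.001, O 1.000
Multiplying each by 2 gives whole numbers: C 7.00, H 6.00, O 2.00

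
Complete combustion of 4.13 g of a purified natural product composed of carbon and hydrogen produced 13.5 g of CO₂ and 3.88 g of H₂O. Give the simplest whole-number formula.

mol C = 13.5 g CO₂ ÷ 44.009 g/mol = 0.3068 mol
mol H = 2 × 3.88 g H₂O ÷ 18.015 g/mol = 0.4308 mol
Divide by the smallest (0.3068 mol): C 1.000, H 1.404
Multiplying each by 5 gives whole numbers: C 5.00, H 7.02

C5H7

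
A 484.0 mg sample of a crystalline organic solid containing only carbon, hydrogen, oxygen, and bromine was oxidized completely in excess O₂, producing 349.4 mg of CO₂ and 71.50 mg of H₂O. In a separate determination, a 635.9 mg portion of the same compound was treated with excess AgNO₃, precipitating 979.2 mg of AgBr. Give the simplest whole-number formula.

mol C = 0.3494 g CO₂ ÷ 44.009 g/mol = 0.0079393 mol
mol H = 2 × 0.07150 g H₂O ÷ 18.015 g/mol = 0.0079378 mol
From the AgBr data: mol Br per gram of compound = (0.9792 ÷ 187.772) ÷ 0.6359 = 0.0082007 mol/g, so in the 0.4840 g combustion sample mol Br = 0.0039691 mol
mass O = 0.4840 − (0.095359 + 0.0080013 + 0.31715) = 0.063489 g → mol O = 0.063489 ÷ 15.999 = 0.0039683 mol
Divide by the smallest (0.0039683 mol): C 2.001, H 2.000, Br 1.000, O 1.000

C2H2BrO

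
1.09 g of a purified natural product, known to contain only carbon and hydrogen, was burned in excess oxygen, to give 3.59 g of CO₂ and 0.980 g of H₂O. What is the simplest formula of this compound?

mol C = 3.59 g CO₂ ÷ 44.009 g/mol = 0.08157 mol
mol H = 2 × 0.980 g H₂O ÷ 18.015 g/mol = 0.1088 mol
Divide by the smallest (0.08157 mol): C 1.000, H 1.334
Multiplying each by 3 gives whole numbers: C 3.00, H 4.00

C3H4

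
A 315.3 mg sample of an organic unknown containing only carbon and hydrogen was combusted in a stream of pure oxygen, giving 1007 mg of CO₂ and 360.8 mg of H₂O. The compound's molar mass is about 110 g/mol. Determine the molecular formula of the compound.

mol C = 1.007 g CO₂ ÷ 44.009 g/mol = 0.022882 mol
mol H = 2 × 0.3608 g H₂O ÷ 18.015 g/mol = 0.040056 mol
Divide by the smallest (0.022882 mol): C 1.000, H 1.751
Multiplying each by 4 gives whole numbers: C 4.00, H 7.00
Empirical formula: C4H7
Empirical-formula mass = 55.10 g/mol; 110 ÷ 55.10 ≈ 2, so the molecular formula is C8H14.

C8H14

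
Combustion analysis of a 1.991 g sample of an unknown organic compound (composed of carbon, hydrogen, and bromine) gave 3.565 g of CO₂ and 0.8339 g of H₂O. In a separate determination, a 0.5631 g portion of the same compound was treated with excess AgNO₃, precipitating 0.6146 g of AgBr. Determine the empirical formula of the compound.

mol C = 3.565 g CO₂ ÷ 44.009 g/mol = 0.081006 mol
mol H = 2 × 0.8339 g H₂O ÷ 18.015 g/mol = 0.092578 mol
From the AgBr data: mol Br per gram of compound = (0.6146 ÷ 187.772) ÷ 0.5631 = 0.0058127 mol/g, so in the 1.991 g combustion sample mol Br = 0.011573 mol
Divide by the smallest (0.011573 mol): C 7.000, H 7.999, Br 1.000

C7H8Br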